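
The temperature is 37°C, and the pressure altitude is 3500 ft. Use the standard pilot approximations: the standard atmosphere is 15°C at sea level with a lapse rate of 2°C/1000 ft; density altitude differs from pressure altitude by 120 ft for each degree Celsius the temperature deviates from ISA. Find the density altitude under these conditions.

ISA temperature at 3500 ft = 15 − 2 × (3500/1000) = 8°C.
ISA deviation = 37 − 8 = +29°C.
Density altitude = 3500 + 120 × (29) = 3500 + (+3480) = 6980 ft.

6980 ft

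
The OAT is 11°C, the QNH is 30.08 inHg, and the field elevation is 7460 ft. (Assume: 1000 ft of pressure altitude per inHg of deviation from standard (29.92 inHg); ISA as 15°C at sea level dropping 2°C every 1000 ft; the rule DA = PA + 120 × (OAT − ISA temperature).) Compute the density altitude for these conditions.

8572 ft

Pressure altitude = 7460 + (29.92 − 30.08) × 1000 = 7460 + (-160) = 7300 ft.
ISA temperature at 7300 ft = 15 − 2 × (7300/1000) = 0.4°C.
ISA deviation = 11 − 0.4 = +10.6°C.
Density altitude = 7300 + 120 × (10.6) = 8572 ft.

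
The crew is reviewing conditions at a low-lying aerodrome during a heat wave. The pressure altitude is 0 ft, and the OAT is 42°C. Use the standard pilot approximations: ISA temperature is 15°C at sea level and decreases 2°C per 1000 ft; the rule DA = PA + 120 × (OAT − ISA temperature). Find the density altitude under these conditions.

ISA temperature at 0 ft = 15 − 2 × (0/1000) = 15°C.
ISA deviation = 42 − 15 = +27°C.
Density altitude = 0 + 120 × (27) = 0 + (+3240) = 3240 ft.

3240 ft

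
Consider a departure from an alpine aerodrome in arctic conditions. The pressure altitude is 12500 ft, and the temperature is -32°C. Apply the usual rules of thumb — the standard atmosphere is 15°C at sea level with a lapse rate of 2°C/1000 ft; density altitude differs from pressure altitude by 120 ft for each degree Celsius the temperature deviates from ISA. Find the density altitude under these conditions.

9860 ft

ISA temperature at 12500 ft = 15 − 2 × (12500/1000) = -10°C.
ISA deviation = -32 − (-10) = -22°C.
Density altitude = 12500 + 120 × (-22) = 12500 + (-2640) = 9860 ft.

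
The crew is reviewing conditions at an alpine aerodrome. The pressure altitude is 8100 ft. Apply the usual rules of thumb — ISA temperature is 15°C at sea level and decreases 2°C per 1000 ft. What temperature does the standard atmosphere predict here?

ISA temperature = 15 − 2 × (8100/1000) = 15 − 16.2 = -1.2°C.

-1.2°C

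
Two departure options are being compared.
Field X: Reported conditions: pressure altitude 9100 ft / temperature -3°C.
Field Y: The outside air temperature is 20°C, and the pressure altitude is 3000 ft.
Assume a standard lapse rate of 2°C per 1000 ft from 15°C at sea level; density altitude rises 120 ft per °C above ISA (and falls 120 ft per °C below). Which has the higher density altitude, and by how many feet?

Field X: ISA temp = -3.2°C, deviation +0.2°C, DA = 9100 + 120 × 0.2 = 9124 ft.
Field Y: ISA temp = 9°C, deviation +11°C, DA = 3000 + 120 × 11 = 4320 ft.
Field X is higher by 9124 − 4320 = 4804 ft.

Field X by 4804 ft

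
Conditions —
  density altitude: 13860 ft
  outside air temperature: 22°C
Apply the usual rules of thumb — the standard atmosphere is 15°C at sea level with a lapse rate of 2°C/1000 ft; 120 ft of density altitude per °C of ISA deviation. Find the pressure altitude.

10500 ft

DA = PA + 120 × (OAT − (15 − 2·PA/1000)) = PA + 120·OAT − 1800 + 0.24·PA = 1.24·PA + 120·OAT − 1800.
So 1.24·PA = 13860 − 120 × 22 + 1800 = 13020.
PA = 13020 / 1.24 = 10500 ft.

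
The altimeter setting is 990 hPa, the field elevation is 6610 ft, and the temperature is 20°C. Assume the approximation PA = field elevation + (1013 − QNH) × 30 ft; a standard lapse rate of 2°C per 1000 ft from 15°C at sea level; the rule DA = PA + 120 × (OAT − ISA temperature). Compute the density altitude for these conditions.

Pressure altitude = 6610 + (1013 − 990) × 30 = 6610 + (+690) = 7300 ft.
ISA temperature at 7300 ft = 15 − 2 × (7300/1000) = 0.4°C.
ISA deviation = 20 − 0.4 = +19.6°C.
Density altitude = 7300 + 120 × (19.6) = 9652 ft.

9652 ft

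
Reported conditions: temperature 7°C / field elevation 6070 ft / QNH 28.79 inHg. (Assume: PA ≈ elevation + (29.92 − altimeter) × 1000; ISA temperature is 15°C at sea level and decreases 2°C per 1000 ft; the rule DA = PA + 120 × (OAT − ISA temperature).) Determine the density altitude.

7968 ft

Pressure altitude = 6070 + (29.92 − 28.79) × 1000 = 6070 + (+1130) = 7200 ft.
ISA temperature at 7200 ft = 15 − 2 × (7200/1000) = 0.6°C.
ISA deviation = 7 − 0.6 = +6.4°C.
Density altitude = 7200 + 120 × (6.4) = 7968 ft.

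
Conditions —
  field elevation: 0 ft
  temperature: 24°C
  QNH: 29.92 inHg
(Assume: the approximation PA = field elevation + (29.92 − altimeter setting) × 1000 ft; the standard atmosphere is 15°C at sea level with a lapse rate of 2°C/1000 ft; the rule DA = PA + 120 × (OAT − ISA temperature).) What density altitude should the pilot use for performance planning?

Pressure altitude = 0 + (29.92 − 29.92) × 1000 = 0 + (0) = 0 ft.
ISA temperature at 0 ft = 15 − 2 × (0/1000) = 15°C.
ISA deviation = 24 − 15 = +9°C.
Density altitude = 0 + 120 × (9) = 1080 ft.

1080 ft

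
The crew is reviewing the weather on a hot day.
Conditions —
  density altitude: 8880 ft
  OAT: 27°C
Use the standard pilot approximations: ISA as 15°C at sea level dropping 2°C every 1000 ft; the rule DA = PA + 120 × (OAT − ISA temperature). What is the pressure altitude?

DA = PA + 120 × (OAT − (15 − 2·PA/1000)) = PA + 120·OAT − 1800 + 0.24·PA = 1.24·PA + 120·OAT − 1800.
So 1.24·PA = 8880 − 120 × 27 + 1800 = 7440.
PA = 7440 / 1.24 = 6000 ft.

6000 ft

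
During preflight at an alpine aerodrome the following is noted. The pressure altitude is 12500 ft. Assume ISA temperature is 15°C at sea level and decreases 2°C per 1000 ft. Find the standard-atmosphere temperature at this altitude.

-10°C

ISA temperature = 15 − 2 × (12500/1000) = 15 − 25 = -10°C.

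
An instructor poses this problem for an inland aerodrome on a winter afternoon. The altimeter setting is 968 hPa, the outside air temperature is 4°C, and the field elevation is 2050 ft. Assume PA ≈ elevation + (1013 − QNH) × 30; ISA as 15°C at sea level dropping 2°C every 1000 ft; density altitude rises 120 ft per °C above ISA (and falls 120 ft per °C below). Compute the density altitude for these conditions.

Pressure altitude = 2050 + (1013 − 968) × 30 = 2050 + (+1350) = 3400 ft.
ISA temperature at 3400 ft = 15 − 2 × (3400/1000) = 8.2°C.
ISA deviation = 4 − 8.2 = -4.2°C.
Density altitude = 3400 + 120 × (-4.2) = 2896 ft.

2896 ft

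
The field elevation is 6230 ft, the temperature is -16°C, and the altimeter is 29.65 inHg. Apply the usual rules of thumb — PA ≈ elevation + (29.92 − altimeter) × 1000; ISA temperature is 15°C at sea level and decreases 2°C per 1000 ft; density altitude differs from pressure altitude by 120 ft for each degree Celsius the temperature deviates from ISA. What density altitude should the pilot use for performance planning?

4340 ft

Pressure altitude = 6230 + (29.92 − 29.65) × 1000 = 6230 + (+270) = 6500 ft.
ISA temperature at 6500 ft = 15 − 2 × (6500/1000) = 2°C.
ISA deviation = -16 − 2 = -18°C.
Density altitude = 6500 + 120 × (-18) = 4340 ft.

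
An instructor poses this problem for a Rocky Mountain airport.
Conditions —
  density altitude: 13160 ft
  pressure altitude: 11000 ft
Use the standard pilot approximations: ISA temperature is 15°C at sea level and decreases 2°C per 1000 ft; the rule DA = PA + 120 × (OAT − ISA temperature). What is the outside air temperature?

11°C

Density altitude − pressure altitude = 13160 − 11000 = +2160 ft.
At 120 ft/°C that is an ISA deviation of 2160/120 = +18°C.
ISA temperature at 11000 ft = 15 − 2 × (11000/1000) = -7°C.
OAT = ISA + deviation = -7 + (+18) = 11°C.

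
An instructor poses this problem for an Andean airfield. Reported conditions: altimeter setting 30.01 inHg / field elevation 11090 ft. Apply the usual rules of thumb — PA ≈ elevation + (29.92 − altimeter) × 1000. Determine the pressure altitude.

11000 ft

Pressure correction = (29.92 − 30.01) × 1000 = -90 ft.
Pressure altitude = 11090 + (-90) = 11000 ft.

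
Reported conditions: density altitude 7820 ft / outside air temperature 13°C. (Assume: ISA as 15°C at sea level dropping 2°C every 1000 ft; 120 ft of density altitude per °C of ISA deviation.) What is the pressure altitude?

6500 ft

DA = PA + 120 × (OAT − (15 − 2·PA/1000)) = PA + 120·OAT − 1800 + 0.24·PA = 1.24·PA + 120·OAT − 1800.
So 1.24·PA = 7820 − 120 × 13 + 1800 = 8060.
PA = 8060 / 1.24 = 6500 ft.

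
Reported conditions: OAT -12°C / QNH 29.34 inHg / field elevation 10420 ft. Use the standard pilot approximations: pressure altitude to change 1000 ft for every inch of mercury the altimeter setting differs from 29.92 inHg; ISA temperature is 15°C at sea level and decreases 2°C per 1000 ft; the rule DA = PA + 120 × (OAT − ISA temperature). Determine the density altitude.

Pressure altitude = 10420 + (29.92 − 29.34) × 1000 = 10420 + (+580) = 11000 ft.
ISA temperature at 11000 ft = 15 − 2 × (11000/1000) = -7°C.
ISA deviation = -12 − (-7) = -5°C.
Density altitude = 11000 + 120 × (-5) = 10400 ft.

10400 ft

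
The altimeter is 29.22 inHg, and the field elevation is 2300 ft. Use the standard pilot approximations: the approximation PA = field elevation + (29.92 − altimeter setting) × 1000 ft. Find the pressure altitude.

3000 ft

Pressure correction = (29.92 − 29.22) × 1000 = +700 ft.
Pressure altitude = 2300 + (+700) = 3000 ft.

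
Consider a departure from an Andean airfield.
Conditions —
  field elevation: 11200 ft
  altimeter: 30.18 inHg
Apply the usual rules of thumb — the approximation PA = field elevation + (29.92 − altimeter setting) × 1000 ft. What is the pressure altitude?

10940 ft

Pressure correction = (29.92 − 30.18) × 1000 = -260 ft.
Pressure altitude = 11200 + (-260) = 10940 ft.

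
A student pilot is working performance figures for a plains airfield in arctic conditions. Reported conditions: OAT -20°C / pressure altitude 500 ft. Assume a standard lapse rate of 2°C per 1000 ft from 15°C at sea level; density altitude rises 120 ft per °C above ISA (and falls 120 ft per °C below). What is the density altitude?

-3580 ft

ISA temperature at 500 ft = 15 − 2 × (500/1000) = 14°C.
ISA deviation = -20 − 14 = -34°C.
Density altitude = 500 + 120 × (-34) = 500 + (-4080) = -3580 ft.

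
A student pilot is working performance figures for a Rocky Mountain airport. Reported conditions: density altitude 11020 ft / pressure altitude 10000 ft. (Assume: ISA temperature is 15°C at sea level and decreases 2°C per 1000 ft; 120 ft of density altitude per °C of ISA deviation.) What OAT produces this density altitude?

3.5°C

Density altitude − pressure altitude = 11020 − 10000 = +1020 ft.
At 120 ft/°C that is an ISA deviation of 1020/120 = +8.5°C.
ISA temperature at 10000 ft = 15 − 2 × (10000/1000) = -5°C.
OAT = ISA + deviation = -5 + (+8.5) = 3.5°C.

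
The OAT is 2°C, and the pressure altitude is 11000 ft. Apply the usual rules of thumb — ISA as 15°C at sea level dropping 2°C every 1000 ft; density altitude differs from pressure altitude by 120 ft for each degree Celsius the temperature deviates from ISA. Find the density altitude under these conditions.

ISA temperature at 11000 ft = 15 − 2 × (11000/1000) = -7°C.
ISA deviation = 2 − (-7) = +9°C.
Density altitude = 11000 + 120 × (9) = 11000 + (+1080) = 12080 ft.

12080 ft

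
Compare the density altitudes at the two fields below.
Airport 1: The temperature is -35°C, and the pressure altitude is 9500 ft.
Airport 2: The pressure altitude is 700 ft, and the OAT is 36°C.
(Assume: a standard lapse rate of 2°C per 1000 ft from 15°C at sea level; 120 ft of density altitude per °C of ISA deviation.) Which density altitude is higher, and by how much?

Airport 1: ISA temp = -4°C, deviation -31°C, DA = 9500 + 120 × (-31) = 5780 ft.
Airport 2: ISA temp = 13.6°C, deviation +22.4°C, DA = 700 + 120 × 22.4 = 3388 ft.
Airport 1 is higher by 5780 − 3388 = 2392 ft.

Airport 1 by 2392 ft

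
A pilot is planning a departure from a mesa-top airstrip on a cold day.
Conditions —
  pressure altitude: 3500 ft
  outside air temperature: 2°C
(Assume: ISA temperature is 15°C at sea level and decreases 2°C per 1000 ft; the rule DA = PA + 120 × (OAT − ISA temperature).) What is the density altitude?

ISA temperature at 3500 ft = 15 − 2 × (3500/1000) = 8°C.
ISA deviation = 2 − 8 = -6°C.
Density altitude = 3500 + 120 × (-6) = 3500 + (-720) = 2780 ft.

2780 ft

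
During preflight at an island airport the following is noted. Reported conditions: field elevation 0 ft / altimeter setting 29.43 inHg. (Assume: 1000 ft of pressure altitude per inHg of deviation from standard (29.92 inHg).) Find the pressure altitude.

Pressure correction = (29.92 − 29.43) × 1000 = +490 ft.
Pressure altitude = 0 + (+490) = 490 ft.

490 ft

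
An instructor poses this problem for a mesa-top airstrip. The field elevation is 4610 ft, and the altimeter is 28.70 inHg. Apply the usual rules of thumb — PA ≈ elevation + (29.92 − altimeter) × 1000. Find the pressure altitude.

Pressure correction = (29.92 − 28.70) × 1000 = +1220 ft.
Pressure altitude = 4610 + (+1220) = 5830 ft.

5830 ft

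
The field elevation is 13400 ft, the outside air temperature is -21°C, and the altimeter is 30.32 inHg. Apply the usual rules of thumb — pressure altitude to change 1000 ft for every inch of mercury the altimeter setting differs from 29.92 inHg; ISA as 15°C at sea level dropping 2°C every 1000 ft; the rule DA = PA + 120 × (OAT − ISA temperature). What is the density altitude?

11800 ft

Pressure altitude = 13400 + (29.92 − 30.32) × 1000 = 13400 + (-400) = 13000 ft.
ISA temperature at 13000 ft = 15 − 2 × (13000/1000) = -11°C.
ISA deviation = -21 − (-11) = -10°C.
Density altitude = 13000 + 120 × (-10) = 11800 ft.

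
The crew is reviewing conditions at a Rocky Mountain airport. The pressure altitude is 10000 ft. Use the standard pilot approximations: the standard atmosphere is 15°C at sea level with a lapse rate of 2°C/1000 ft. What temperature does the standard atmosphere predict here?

ISA temperature = 15 − 2 × (10000/1000) = 15 − 20 = -5°C.

-5°C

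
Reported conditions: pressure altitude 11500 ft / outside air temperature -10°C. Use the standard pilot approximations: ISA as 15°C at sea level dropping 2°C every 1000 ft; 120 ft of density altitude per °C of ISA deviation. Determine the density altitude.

11260 ft

ISA temperature at 11500 ft = 15 − 2 × (11500/1000) = -8°C.
ISA deviation = -10 − (-8) = -2°C.
Density altitude = 11500 + 120 × (-2) = 11500 + (-240) = 11260 ft.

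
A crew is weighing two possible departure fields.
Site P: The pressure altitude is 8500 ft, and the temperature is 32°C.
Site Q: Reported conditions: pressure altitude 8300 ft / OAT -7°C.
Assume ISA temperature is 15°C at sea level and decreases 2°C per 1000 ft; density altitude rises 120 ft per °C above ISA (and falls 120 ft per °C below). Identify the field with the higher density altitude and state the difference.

Site P: ISA temp = -2°C, deviation +34°C, DA = 8500 + 120 × 34 = 12580 ft.
Site Q: ISA temp = -1.6°C, deviation -5.4°C, DA = 8300 + 120 × (-5.4) = 7652 ft.
Site P is higher by 12580 − 7652 = 4928 ft.

Site P by 4928 ft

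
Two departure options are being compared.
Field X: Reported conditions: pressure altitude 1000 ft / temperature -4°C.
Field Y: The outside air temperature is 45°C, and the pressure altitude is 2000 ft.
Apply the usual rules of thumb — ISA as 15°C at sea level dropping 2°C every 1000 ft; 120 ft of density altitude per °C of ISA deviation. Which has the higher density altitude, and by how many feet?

Field Y by 7120 ft

Field X: ISA temp = 13°C, deviation -17°C, DA = 1000 + 120 × (-17) = -1040 ft.
Field Y: ISA temp = 11°C, deviation +34°C, DA = 2000 + 120 × 34 = 6080 ft.
Field Y is higher by 6080 − (-1040) = 7120 ft.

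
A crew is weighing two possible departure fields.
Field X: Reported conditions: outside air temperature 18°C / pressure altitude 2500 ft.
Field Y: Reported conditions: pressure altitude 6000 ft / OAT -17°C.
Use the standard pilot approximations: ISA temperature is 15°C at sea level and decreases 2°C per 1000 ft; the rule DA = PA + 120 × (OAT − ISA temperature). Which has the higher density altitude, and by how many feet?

Field Y by 140 ft

Field X: ISA temp = 10°C, deviation +8°C, DA = 2500 + 120 × 8 = 3460 ft.
Field Y: ISA temp = 3°C, deviation -20°C, DA = 6000 + 120 × (-20) = 3600 ft.
Field Y is higher by 3600 − 3460 = 140 ft.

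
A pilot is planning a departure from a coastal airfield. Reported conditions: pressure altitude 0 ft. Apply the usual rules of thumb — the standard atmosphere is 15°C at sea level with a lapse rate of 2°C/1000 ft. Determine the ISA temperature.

ISA temperature = 15 − 2 × (0/1000) = 15 − 0 = 15°C.

15°C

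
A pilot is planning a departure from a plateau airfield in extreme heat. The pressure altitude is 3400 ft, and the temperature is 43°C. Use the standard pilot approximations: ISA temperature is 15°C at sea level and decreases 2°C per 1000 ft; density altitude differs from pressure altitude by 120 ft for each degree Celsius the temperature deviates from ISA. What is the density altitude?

ISA temperature at 3400 ft = 15 − 2 × (3400/1000) = 8.2°C.
ISA deviation = 43 − 8.2 = +34.8°C.
Density altitude = 3400 + 120 × (34.8) = 3400 + (+4176) = 7576 ft.

7576 ft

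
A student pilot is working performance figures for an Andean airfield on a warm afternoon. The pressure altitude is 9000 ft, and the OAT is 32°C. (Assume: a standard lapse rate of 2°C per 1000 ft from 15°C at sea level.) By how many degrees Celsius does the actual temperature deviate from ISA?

ISA+35°C

ISA temperature at 9000 ft = 15 − 2 × (9000/1000) = -3°C.
Deviation = OAT − ISA = 32 − (-3) = +35°C.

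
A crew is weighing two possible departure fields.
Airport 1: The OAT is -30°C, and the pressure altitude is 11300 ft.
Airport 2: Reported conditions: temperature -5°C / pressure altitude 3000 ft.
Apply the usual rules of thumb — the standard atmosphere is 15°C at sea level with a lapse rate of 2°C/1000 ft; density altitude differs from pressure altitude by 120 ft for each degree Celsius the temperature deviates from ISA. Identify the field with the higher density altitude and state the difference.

Airport 1 by 7292 ft

Airport 1: ISA temp = -7.6°C, deviation -22.4°C, DA = 11300 + 120 × (-22.4) = 8612 ft.
Airport 2: ISA temp = 9°C, deviation -14°C, DA = 3000 + 120 × (-14) = 1320 ft.
Airport 1 is higher by 8612 − 1320 = 7292 ft.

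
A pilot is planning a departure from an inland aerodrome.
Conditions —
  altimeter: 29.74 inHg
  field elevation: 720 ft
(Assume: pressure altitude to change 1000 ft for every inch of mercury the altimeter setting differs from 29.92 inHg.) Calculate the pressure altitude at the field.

900 ft

Pressure correction = (29.92 − 29.74) × 1000 = +180 ft.
Pressure altitude = 720 + (+180) = 900 ft.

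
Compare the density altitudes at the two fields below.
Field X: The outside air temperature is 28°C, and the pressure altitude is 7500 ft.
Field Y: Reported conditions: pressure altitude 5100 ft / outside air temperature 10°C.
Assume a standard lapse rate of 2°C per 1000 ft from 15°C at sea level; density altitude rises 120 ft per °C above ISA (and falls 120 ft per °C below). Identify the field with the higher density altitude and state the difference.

Field X by 5136 ft

Field X: ISA temp = 0°C, deviation +28°C, DA = 7500 + 120 × 28 = 10860 ft.
Field Y: ISA temp = 4.8°C, deviation +5.2°C, DA = 5100 + 120 × 5.2 = 5724 ft.
Field X is higher by 10860 − 5724 = 5136 ft.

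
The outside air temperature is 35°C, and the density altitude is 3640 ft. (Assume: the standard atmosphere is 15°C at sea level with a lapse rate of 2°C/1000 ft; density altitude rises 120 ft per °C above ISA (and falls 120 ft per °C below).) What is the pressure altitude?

1000 ft

DA = PA + 120 × (OAT − (15 − 2·PA/1000)) = PA + 120·OAT − 1800 + 0.24·PA = 1.24·PA + 120·OAT − 1800.
So 1.24·PA = 3640 − 120 × 35 + 1800 = 1240.
PA = 1240 / 1.24 = 1000 ft.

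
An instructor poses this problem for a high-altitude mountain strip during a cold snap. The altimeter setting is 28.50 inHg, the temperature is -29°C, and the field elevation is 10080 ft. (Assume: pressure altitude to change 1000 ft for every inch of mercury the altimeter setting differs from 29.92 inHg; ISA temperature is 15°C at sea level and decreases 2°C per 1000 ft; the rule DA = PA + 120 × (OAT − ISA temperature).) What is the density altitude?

Pressure altitude = 10080 + (29.92 − 28.50) × 1000 = 10080 + (+1420) = 11500 ft.
ISA temperature at 11500 ft = 15 − 2 × (11500/1000) = -8°C.
ISA deviation = -29 − (-8) = -21°C.
Density altitude = 11500 + 120 × (-21) = 8980 ft.

8980 ft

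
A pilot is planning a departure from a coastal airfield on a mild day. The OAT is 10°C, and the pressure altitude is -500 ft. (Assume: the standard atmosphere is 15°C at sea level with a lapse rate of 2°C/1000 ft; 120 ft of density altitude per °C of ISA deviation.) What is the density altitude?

ISA temperature at -500 ft = 15 − 2 × (-500/1000) = 16°C.
ISA deviation = 10 − 16 = -6°C.
Density altitude = -500 + 120 × (-6) = -500 + (-720) = -1220 ft.

-1220 ft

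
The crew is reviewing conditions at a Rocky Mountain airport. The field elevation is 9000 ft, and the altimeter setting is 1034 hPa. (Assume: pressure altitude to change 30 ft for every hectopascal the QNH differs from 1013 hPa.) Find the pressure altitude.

8370 ft

Pressure correction = (1013 − 1034) × 30 = -630 ft.
Pressure altitude = 9000 + (-630) = 8370 ft.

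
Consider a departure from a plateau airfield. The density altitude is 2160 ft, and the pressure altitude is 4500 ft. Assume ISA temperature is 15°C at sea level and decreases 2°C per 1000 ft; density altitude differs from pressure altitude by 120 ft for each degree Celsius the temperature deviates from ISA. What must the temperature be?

-13.5°C

Density altitude − pressure altitude = 2160 − 4500 = -2340 ft.
At 120 ft/°C that is an ISA deviation of -2340/120 = -19.5°C.
ISA temperature at 4500 ft = 15 − 2 × (4500/1000) = 6°C.
OAT = ISA + deviation = 6 + (-19.5) = -13.5°C.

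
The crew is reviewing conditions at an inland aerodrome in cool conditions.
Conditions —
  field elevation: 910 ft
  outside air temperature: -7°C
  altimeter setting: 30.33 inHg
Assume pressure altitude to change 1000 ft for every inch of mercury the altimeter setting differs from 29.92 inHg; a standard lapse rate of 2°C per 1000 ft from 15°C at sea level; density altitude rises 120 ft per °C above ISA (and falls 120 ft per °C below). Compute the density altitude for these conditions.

Pressure altitude = 910 + (29.92 − 30.33) × 1000 = 910 + (-410) = 500 ft.
ISA temperature at 500 ft = 15 − 2 × (500/1000) = 14°C.
ISA deviation = -7 − 14 = -21°C.
Density altitude = 500 + 120 × (-21) = -2020 ft.

-2020 ft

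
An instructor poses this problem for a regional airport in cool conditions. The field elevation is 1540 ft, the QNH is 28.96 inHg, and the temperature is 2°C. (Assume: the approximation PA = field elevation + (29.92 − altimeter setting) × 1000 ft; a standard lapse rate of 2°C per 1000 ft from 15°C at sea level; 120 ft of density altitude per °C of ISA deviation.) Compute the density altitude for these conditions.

Pressure altitude = 1540 + (29.92 − 28.96) × 1000 = 1540 + (+960) = 2500 ft.
ISA temperature at 2500 ft = 15 − 2 × (2500/1000) = 10°C.
ISA deviation = 2 − 10 = -8°C.
Density altitude = 2500 + 120 × (-8) = 1540 ft.

1540 ft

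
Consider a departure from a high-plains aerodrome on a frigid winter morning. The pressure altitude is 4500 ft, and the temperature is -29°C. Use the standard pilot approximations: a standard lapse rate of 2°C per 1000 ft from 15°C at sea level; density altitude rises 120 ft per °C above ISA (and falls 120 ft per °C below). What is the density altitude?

300 ft

ISA temperature at 4500 ft = 15 − 2 × (4500/1000) = 6°C.
ISA deviation = -29 − 6 = -35°C.
Density altitude = 4500 + 120 × (-35) = 4500 + (-4200) = 300 ft.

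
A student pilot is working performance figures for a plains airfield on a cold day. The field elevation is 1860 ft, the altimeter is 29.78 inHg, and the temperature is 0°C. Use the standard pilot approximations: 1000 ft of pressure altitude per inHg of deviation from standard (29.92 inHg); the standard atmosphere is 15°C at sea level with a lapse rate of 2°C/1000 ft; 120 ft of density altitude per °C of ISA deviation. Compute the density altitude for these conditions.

Pressure altitude = 1860 + (29.92 − 29.78) × 1000 = 1860 + (+140) = 2000 ft.
ISA temperature at 2000 ft = 15 − 2 × (2000/1000) = 11°C.
ISA deviation = 0 − 11 = -11°C.
Density altitude = 2000 + 120 × (-11) = 680 ft.

680 ft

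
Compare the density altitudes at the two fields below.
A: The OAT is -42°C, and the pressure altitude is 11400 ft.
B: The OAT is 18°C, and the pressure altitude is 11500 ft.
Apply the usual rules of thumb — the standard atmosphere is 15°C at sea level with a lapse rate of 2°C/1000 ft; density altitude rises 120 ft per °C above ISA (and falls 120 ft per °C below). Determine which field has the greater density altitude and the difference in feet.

A: ISA temp = -7.8°C, deviation -34.2°C, DA = 11400 + 120 × (-34.2) = 7296 ft.
B: ISA temp = -8°C, deviation +26°C, DA = 11500 + 120 × 26 = 14620 ft.
B is higher by 14620 − 7296 = 7324 ft.

B by 7324 ft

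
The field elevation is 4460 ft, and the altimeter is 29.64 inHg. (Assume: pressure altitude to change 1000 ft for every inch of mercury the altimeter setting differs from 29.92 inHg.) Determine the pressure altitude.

4740 ft

Pressure correction = (29.92 − 29.64) × 1000 = +280 ft.
Pressure altitude = 4460 + (+280) = 4740 ft.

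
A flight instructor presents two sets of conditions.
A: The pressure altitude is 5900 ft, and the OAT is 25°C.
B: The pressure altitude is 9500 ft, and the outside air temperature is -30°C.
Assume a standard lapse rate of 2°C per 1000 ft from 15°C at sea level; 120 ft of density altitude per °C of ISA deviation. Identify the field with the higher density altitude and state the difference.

A: ISA temp = 3.2°C, deviation +21.8°C, DA = 5900 + 120 × 21.8 = 8516 ft.
B: ISA temp = -4°C, deviation -26°C, DA = 9500 + 120 × (-26) = 6380 ft.
A is higher by 8516 − 6380 = 2136 ft.

A by 2136 ft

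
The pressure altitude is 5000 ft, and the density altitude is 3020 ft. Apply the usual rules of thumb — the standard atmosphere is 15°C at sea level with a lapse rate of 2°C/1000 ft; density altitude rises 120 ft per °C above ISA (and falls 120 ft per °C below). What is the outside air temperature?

-11.5°C

Density altitude − pressure altitude = 3020 − 5000 = -1980 ft.
At 120 ft/°C that is an ISA deviation of -1980/120 = -16.5°C.
ISA temperature at 5000 ft = 15 − 2 × (5000/1000) = 5°C.
OAT = ISA + deviation = 5 + (-16.5) = -11.5°C.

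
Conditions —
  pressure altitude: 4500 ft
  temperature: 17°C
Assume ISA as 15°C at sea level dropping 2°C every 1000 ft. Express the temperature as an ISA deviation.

ISA temperature at 4500 ft = 15 − 2 × (4500/1000) = 6°C.
Deviation = OAT − ISA = 17 − 6 = +11°C.

ISA+11°C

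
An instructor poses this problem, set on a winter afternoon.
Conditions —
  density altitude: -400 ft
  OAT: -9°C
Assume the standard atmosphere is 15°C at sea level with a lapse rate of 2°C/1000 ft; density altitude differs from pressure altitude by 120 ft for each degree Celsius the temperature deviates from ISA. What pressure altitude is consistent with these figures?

DA = PA + 120 × (OAT − (15 − 2·PA/1000)) = PA + 120·OAT − 1800 + 0.24·PA = 1.24·PA + 120·OAT − 1800.
So 1.24·PA = -400 − 120 × (-9) + 1800 = 2480.
PA = 2480 / 1.24 = 2000 ft.

2000 ft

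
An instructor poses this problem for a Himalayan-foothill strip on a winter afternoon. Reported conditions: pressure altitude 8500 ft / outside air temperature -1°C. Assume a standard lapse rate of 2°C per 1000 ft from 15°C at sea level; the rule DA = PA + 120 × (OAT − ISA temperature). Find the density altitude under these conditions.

ISA temperature at 8500 ft = 15 − 2 × (8500/1000) = -2°C.
ISA deviation = -1 − (-2) = +1°C.
Density altitude = 8500 + 120 × (1) = 8500 + (+120) = 8620 ft.

8620 ft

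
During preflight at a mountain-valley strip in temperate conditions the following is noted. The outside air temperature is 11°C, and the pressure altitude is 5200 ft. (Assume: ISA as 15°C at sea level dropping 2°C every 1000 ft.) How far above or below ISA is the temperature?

ISA+6.4°C

ISA temperature at 5200 ft = 15 − 2 × (5200/1000) = 4.6°C.
Deviation = OAT − ISA = 11 − 4.6 = +6.4°C.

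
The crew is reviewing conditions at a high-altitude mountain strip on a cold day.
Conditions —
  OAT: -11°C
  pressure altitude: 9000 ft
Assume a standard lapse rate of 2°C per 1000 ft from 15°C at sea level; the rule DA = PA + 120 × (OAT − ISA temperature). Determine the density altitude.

ISA temperature at 9000 ft = 15 − 2 × (9000/1000) = -3°C.
ISA deviation = -11 − (-3) = -8°C.
Density altitude = 9000 + 120 × (-8) = 9000 + (-960) = 8040 ft.

8040 ft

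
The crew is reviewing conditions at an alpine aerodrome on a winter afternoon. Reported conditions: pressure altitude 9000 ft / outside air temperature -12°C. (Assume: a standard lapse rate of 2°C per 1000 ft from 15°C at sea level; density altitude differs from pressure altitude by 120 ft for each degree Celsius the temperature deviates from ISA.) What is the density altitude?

ISA temperature at 9000 ft = 15 − 2 × (9000/1000) = -3°C.
ISA deviation = -12 − (-3) = -9°C.
Density altitude = 9000 + 120 × (-9) = 9000 + (-1080) = 7920 ft.

7920 ft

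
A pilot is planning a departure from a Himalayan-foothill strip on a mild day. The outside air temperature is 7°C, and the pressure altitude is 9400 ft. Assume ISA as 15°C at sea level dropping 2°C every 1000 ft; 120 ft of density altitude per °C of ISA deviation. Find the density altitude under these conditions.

10696 ft

ISA temperature at 9400 ft = 15 − 2 × (9400/1000) = -3.8°C.
ISA deviation = 7 − (-3.8) = +10.8°C.
Density altitude = 9400 + 120 × (10.8) = 9400 + (+1296) = 10696 ft.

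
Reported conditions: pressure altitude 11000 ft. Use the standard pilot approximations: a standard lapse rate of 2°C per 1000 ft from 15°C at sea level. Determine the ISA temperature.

ISA temperature = 15 − 2 × (11000/1000) = 15 − 22 = -7°C.

-7°C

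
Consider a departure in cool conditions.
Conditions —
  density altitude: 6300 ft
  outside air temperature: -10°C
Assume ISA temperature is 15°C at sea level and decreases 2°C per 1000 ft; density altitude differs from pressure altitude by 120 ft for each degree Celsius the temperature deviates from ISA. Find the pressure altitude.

DA = PA + 120 × (OAT − (15 − 2·PA/1000)) = PA + 120·OAT − 1800 + 0.24·PA = 1.24·PA + 120·OAT − 1800.
So 1.24·PA = 6300 − 120 × (-10) + 1800 = 9300.
PA = 9300 / 1.24 = 7500 ft.

7500 ft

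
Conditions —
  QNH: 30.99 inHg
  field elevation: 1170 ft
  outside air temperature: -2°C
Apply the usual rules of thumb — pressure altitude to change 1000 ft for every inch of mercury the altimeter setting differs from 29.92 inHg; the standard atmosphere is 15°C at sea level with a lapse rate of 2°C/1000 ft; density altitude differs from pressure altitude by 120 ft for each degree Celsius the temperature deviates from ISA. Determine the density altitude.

Pressure altitude = 1170 + (29.92 − 30.99) × 1000 = 1170 + (-1070) = 100 ft.
ISA temperature at 100 ft = 15 − 2 × (100/1000) = 14.8°C.
ISA deviation = -2 − 14.8 = -16.8°C.
Density altitude = 100 + 120 × (-16.8) = -1916 ft.

-1916 ft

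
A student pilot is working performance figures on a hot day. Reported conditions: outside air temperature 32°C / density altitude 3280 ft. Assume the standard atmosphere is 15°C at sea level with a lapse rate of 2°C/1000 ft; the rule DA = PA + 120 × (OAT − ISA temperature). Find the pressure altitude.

DA = PA + 120 × (OAT − (15 − 2·PA/1000)) = PA + 120·OAT − 1800 + 0.24·PA = 1.24·PA + 120·OAT − 1800.
So 1.24·PA = 3280 − 120 × 32 + 1800 = 1240.
PA = 1240 / 1.24 = 1000 ft.

1000 ft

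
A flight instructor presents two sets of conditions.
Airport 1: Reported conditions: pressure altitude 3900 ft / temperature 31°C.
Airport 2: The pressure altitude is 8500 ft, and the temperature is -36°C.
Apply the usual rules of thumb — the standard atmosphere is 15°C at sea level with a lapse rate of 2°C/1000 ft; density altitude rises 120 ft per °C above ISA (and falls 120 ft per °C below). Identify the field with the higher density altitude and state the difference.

Airport 1: ISA temp = 7.2°C, deviation +23.8°C, DA = 3900 + 120 × 23.8 = 6756 ft.
Airport 2: ISA temp = -2°C, deviation -34°C, DA = 8500 + 120 × (-34) = 4420 ft.
Airport 1 is higher by 6756 − 4420 = 2336 ft.

Airport 1 by 2336 ft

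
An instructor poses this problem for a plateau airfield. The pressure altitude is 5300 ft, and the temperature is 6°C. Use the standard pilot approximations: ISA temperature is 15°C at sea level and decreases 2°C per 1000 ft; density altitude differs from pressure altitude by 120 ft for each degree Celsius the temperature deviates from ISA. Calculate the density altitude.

5492 ft

ISA temperature at 5300 ft = 15 − 2 × (5300/1000) = 4.4°C.
ISA deviation = 6 − 4.4 = +1.6°C.
Density altitude = 5300 + 120 × (1.6) = 5300 + (+192) = 5492 ft.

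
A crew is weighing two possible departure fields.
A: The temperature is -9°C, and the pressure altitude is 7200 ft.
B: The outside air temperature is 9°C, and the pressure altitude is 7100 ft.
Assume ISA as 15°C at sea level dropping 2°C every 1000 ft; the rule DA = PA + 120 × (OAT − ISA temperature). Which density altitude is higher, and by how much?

B by 2036 ft

A: ISA temp = 0.6°C, deviation -9.6°C, DA = 7200 + 120 × (-9.6) = 6048 ft.
B: ISA temp = 0.8°C, deviation +8.2°C, DA = 7100 + 120 × 8.2 = 8084 ft.
B is higher by 8084 − 6048 = 2036 ft.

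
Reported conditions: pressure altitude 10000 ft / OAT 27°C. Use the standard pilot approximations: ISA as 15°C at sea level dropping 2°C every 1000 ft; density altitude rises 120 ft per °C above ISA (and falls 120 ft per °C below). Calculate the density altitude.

ISA temperature at 10000 ft = 15 − 2 × (10000/1000) = -5°C.
ISA deviation = 27 − (-5) = +32°C.
Density altitude = 10000 + 120 × (32) = 10000 + (+3840) = 13840 ft.

13840 ft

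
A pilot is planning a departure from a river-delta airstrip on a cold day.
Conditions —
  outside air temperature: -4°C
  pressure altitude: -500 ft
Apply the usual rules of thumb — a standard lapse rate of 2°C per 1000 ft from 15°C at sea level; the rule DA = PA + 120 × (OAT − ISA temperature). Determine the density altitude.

ISA temperature at -500 ft = 15 − 2 × (-500/1000) = 16°C.
ISA deviation = -4 − 16 = -20°C.
Density altitude = -500 + 120 × (-20) = -500 + (-2400) = -2900 ft.

-2900 ft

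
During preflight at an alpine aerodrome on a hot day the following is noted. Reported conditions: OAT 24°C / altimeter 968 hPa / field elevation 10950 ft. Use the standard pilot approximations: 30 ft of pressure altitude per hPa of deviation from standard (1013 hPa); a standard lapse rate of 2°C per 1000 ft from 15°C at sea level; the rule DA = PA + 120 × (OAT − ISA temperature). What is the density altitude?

Pressure altitude = 10950 + (1013 − 968) × 30 = 10950 + (+1350) = 12300 ft.
ISA temperature at 12300 ft = 15 − 2 × (12300/1000) = -9.6°C.
ISA deviation = 24 − (-9.6) = +33.6°C.
Density altitude = 12300 + 120 × (33.6) = 16332 ft.

16332 ft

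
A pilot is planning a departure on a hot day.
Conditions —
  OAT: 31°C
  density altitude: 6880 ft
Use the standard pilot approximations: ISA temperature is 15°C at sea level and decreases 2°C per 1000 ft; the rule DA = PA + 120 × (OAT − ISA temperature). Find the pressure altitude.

DA = PA + 120 × (OAT − (15 − 2·PA/1000)) = PA + 120·OAT − 1800 + 0.24·PA = 1.24·PA + 120·OAT − 1800.
So 1.24·PA = 6880 − 120 × 31 + 1800 = 4960.
PA = 4960 / 1.24 = 4000 ft.

4000 ft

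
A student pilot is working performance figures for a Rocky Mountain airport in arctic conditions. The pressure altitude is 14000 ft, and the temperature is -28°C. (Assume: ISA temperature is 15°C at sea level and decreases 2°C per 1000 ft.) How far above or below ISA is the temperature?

ISA-15°C

ISA temperature at 14000 ft = 15 − 2 × (14000/1000) = -13°C.
Deviation = OAT − ISA = -28 − (-13) = -15°C.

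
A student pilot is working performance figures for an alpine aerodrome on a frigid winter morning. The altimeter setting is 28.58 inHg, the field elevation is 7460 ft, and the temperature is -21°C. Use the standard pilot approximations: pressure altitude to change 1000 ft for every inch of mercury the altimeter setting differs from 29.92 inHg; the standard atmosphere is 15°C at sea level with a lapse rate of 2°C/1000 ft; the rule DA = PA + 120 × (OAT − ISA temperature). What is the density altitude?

6592 ft

Pressure altitude = 7460 + (29.92 − 28.58) × 1000 = 7460 + (+1340) = 8800 ft.
ISA temperature at 8800 ft = 15 − 2 × (8800/1000) = -2.6°C.
ISA deviation = -21 − (-2.6) = -18.4°C.
Density altitude = 8800 + 120 × (-18.4) = 6592 ft.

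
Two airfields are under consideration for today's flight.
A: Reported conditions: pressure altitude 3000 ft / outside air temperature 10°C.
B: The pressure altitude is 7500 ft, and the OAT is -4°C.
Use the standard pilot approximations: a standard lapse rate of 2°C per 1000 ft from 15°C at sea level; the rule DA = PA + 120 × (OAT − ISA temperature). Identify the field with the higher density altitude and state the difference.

B by 3900 ft

A: ISA temp = 9°C, deviation +1°C, DA = 3000 + 120 × 1 = 3120 ft.
B: ISA temp = 0°C, deviation -4°C, DA = 7500 + 120 × (-4) = 7020 ft.
B is higher by 7020 − 3120 = 3900 ft.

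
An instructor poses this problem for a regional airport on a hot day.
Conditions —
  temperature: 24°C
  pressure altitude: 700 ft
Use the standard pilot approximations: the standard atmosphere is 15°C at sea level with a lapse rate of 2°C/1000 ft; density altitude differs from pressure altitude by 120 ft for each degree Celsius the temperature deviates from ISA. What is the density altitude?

1948 ft

ISA temperature at 700 ft = 15 − 2 × (700/1000) = 13.6°C.
ISA deviation = 24 − 13.6 = +10.4°C.
Density altitude = 700 + 120 × (10.4) = 700 + (+1248) = 1948 ft.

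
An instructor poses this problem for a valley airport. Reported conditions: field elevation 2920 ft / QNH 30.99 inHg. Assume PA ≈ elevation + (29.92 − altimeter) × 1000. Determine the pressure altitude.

Pressure correction = (29.92 − 30.99) × 1000 = -1070 ft.
Pressure altitude = 2920 + (-1070) = 1850 ft.

1850 ft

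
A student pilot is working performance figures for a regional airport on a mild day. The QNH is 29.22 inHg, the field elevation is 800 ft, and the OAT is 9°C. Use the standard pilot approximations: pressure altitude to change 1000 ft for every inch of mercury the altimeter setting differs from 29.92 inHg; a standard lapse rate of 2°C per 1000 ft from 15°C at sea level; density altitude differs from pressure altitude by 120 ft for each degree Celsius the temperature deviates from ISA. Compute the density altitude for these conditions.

1140 ft

Pressure altitude = 800 + (29.92 − 29.22) × 1000 = 800 + (+700) = 1500 ft.
ISA temperature at 1500 ft = 15 − 2 × (1500/1000) = 12°C.
ISA deviation = 9 − 12 = -3°C.
Density altitude = 1500 + 120 × (-3) = 1140 ft.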